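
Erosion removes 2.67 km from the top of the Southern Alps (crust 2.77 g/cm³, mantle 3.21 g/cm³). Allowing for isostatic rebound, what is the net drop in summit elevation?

0.366 km

Rebound u = e ρ_c/ρ_m = 2.67 km × 2.77/3.21 = 2.304 km.
Net surface drop = e − u = 2.67 km − 2.304 km = e (ρ_m − ρ_c)/ρ_m = 0.366 km.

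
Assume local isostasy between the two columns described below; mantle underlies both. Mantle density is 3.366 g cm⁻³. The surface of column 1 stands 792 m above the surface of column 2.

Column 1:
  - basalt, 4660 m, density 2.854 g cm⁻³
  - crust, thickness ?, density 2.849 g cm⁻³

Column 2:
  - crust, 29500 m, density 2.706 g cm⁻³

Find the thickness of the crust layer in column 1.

Take the compensation level at the base of the deeper column (depth z_c below the surface of column 1) and equate Σ ρ_i t_i down to z_c; mantle fills any gap and the z_c terms cancel.
Column 1: 4660×2.854 + x×2.849 + (z_c − 4660 − x)×3.366
Column 2: 792×0 + 29500×2.706 + (z_c − 792 − 29500)×3.366
The z_c×3.366 term appears on both sides and cancels. Collect the known terms of each column as K = Σ(ρt)_known − 3.366 × (depth of known layers): K_1 = 13299.64 − 3.366×4660 = −2385.92; K_2 = 79827 − 3.366×(792 + 29500) = −22135.872.
Balance: K_1 − x×(3.366 − 2.849) = K_2, so x = (K_1 − K_2)/(3.366 − 2.849) = 19750/0.517 = 38200 m.

38200 m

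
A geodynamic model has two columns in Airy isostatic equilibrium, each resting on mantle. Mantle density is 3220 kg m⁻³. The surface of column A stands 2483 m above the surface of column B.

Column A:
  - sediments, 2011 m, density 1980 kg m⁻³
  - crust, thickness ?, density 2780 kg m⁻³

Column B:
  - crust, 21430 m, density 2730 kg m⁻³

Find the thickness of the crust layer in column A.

Take the compensation level at the base of the deeper column (depth z_c below the surface of column A) and equate Σ ρ_i t_i down to z_c; mantle fills any gap and the z_c terms cancel.
Column A: 2011×1980 + x×2780 + (z_c − 2011 − x)×3220
Column B: 2483×0 + 21430×2730 + (z_c − 2483 − 21430)×3220
The z_c×3220 term appears on both sides and cancels. Collect the known terms of each column as K = Σ(ρt)_known − 3220 × (depth of known layers): K_A = 3981780 − 3220×2011 = −2493640; K_B = 58503900 − 3220×(2483 + 21430) = −18495960.
Balance: K_A − x×(3220 − 2780) = K_B, so x = (K_A − K_B)/(3220 − 2780) = 16002300/440 = 36400 m.

36400 m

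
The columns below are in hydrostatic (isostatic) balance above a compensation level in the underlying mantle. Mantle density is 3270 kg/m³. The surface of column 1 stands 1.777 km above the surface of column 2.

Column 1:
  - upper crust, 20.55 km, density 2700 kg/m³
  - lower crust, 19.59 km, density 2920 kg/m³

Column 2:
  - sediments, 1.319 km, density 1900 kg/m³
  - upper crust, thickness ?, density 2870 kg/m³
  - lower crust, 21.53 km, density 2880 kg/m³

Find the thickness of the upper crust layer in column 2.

Take the compensation level at the base of the deeper column (depth z_c below the surface of column 1) and equate Σ ρ_i t_i down to z_c; mantle fills any gap and the z_c terms cancel.
Column 1: 20.55×2700 + 19.59×2920 + (z_c − 40.14)×3270
Column 2: 1.777×0 + 1.319×1900 + x×2870 + 21.53×2880 + (z_c − 1.777 − 22.849 − x)×3270
The z_c×3270 term appears on both sides and cancels. Collect the known terms of each column as K = Σ(ρt)_known − 3270 × (depth of known layers): K_1 = 112687.8 − 3270×40.14 = −18570; K_2 = 64512.5 − 3270×(1.777 + 22.849) = −16014.52.
Balance: K_1 = K_2 − x×(3270 − 2870), so x = (K_2 − K_1)/(3270 − 2870) = 2555.48/400 = 6.39 km.

6.39 km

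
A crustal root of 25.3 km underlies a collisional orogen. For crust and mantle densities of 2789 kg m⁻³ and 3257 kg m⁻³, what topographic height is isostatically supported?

Balancing pressure at the compensation depth: ρ_c h = (ρ_m − ρ_c) r.
h = r (ρ_m − ρ_c) / ρ_c = 25.3 km × (3257 − 2789) / 2789 = 4.25 km.

4.25 km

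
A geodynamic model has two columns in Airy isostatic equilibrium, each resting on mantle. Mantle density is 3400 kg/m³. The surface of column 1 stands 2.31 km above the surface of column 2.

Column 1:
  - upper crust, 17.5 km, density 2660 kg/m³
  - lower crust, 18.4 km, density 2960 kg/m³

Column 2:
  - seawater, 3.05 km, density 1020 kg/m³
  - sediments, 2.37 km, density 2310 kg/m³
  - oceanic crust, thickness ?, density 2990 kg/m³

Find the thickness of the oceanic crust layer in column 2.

Take the compensation level at the base of the deeper column (depth z_c below the surface of column 1) and equate Σ ρ_i t_i down to z_c; mantle fills any gap and the z_c terms cancel.
Column 1: 17.5×2660 + 18.4×2960 + (z_c − 35.9)×3400
Column 2: 2.31×0 + 3.05×1020 + 2.37×2310 + x×2990 + (z_c − 2.31 − 5.42 − x)×3400
The z_c×3400 term appears on both sides and cancels. Collect the known terms of each column as K = Σ(ρt)_known − 3400 × (depth of known layers): K_1 = 101014 − 3400×35.9 = −21046; K_2 = 8585.7 − 3400×(2.31 + 5.42) = −17696.3.
Balance: K_1 = K_2 − x×(3400 − 2990), so x = (K_2 − K_1)/(3400 − 2990) = 3349.7/410 = 8.17 km.

8.17 km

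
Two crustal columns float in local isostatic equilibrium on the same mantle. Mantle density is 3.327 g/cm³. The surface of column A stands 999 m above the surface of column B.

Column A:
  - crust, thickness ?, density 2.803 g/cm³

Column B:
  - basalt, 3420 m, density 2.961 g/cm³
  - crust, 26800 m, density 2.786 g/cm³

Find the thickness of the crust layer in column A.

36400 m

Take the compensation level at the base of the deeper column (depth z_c below the surface of column A) and equate Σ ρ_i t_i down to z_c; mantle fills any gap and the z_c terms cancel.
Column A: x×2.803 + (z_c − 0 − x)×3.327
Column B: 999×0 + 3420×2.961 + 26800×2.786 + (z_c − 999 − 30220)×3.327
The z_c×3.327 term appears on both sides and cancels. Collect the known terms of each column as K = Σ(ρt)_known − 3.327 × (depth of known layers): K_A = 0 − 3.327×0 = 0; K_B = 84791.42 − 3.327×(999 + 30220) = −19074.193.
Balance: K_A − x×(3.327 − 2.803) = K_B, so x = (K_A − K_B)/(3.327 − 2.803) = 19074.2/0.524 = 36400 m.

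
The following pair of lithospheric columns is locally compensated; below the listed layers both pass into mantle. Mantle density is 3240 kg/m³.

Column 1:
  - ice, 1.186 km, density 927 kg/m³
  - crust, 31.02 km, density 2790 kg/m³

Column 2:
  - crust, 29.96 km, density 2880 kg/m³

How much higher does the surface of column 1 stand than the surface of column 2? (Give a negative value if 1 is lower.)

1.83 km

For any compensation level in the mantle, the mantle terms cancel and isostasy reduces to e = (Σt_1 − Σt_2) − (Σ(ρt)_1 − Σ(ρt)_2) / ρ_m.
Σt_1 = 32.206 km; Σt_2 = 29.96 km; Σ(ρt)_1 = 87645.222; Σ(ρt)_2 = 86284.8 (in km·kg/m³).
e = (32.206 − 29.96) − (87645.222 − 86284.8) / 3240 = 1.83 km.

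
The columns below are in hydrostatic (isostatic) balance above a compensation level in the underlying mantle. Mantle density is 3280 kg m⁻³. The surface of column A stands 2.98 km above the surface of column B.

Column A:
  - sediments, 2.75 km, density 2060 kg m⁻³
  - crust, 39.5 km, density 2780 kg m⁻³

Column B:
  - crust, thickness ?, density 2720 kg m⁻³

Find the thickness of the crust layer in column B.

Take the compensation level at the base of the deeper column (depth z_c below the surface of column A) and equate Σ ρ_i t_i down to z_c; mantle fills any gap and the z_c terms cancel.
Column A: 2.75×2060 + 39.5×2780 + (z_c − 42.25)×3280
Column B: 2.98×0 + x×2720 + (z_c − 2.98 − 0 − x)×3280
The z_c×3280 term appears on both sides and cancels. Collect the known terms of each column as K = Σ(ρt)_known − 3280 × (depth of known layers): K_A = 115475 − 3280×42.25 = −23105; K_B = 0 − 3280×(2.98 + 0) = −9774.4.
Balance: K_A = K_B − x×(3280 − 2720), so x = (K_B − K_A)/(3280 − 2720) = 13330.6/560 = 23.8 km.

23.8 km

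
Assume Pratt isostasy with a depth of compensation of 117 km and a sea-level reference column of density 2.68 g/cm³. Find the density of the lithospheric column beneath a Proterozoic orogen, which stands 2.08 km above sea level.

2.63 g/cm³

Pratt balance: ρ_ref D = ρ (D + h).
ρ = ρ_ref D/(D + h) = 2.68 × 117 km/(117 km + 2.08 km) = 2.63 g/cm³.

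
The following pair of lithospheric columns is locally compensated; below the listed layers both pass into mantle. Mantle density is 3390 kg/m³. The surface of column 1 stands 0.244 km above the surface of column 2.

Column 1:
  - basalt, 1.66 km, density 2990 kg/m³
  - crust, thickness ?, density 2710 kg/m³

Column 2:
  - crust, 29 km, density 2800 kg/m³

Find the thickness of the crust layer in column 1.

Take the compensation level at the base of the deeper column (depth z_c below the surface of column 1) and equate Σ ρ_i t_i down to z_c; mantle fills any gap and the z_c terms cancel.
Column 1: 1.66×2990 + x×2710 + (z_c − 1.66 − x)×3390
Column 2: 0.244×0 + 29×2800 + (z_c − 0.244 − 29)×3390
The z_c×3390 term appears on both sides and cancels. Collect the known terms of each column as K = Σ(ρt)_known − 3390 × (depth of known layers): K_1 = 4963.4 − 3390×1.66 = −664; K_2 = 81200 − 3390×(0.244 + 29) = −17937.16.
Balance: K_1 − x×(3390 − 2710) = K_2, so x = (K_1 − K_2)/(3390 − 2710) = 17273.2/680 = 25.4 km.

25.4 km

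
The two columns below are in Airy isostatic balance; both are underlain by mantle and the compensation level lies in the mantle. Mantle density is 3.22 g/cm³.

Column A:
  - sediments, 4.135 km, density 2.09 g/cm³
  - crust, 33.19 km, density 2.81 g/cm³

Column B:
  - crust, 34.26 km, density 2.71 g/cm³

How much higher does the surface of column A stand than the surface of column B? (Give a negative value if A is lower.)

0.251 km

For any compensation level in the mantle, the mantle terms cancel and isostasy reduces to e = (Σt_A − Σt_B) − (Σ(ρt)_A − Σ(ρt)_B) / ρ_m.
Σt_A = 37.325 km; Σt_B = 34.26 km; Σ(ρt)_A = 101.90605; Σ(ρt)_B = 92.8446 (in km·g/cm³).
e = (37.325 − 34.26) − (101.90605 − 92.8446) / 3.22 = 0.251 km.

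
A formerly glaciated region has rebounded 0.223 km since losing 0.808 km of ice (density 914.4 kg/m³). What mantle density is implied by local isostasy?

ρ_m = ρ_ice t / u = 914.4 × 0.808 km/0.223 km = 3310 kg/m³.

3310 kg/m³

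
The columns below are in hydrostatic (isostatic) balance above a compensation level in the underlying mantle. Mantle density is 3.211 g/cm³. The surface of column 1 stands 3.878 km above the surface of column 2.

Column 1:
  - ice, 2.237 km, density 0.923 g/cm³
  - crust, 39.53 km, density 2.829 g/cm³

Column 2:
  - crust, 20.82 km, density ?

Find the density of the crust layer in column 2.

Take the compensation level at the base of the deeper column (depth z_c below the surface of column 1) and equate Σ ρ_i t_i down to z_c; mantle fills any gap and the z_c terms cancel.
Column 1: 2.237×0.923 + 39.53×2.829 + (z_c − 41.767)×3.211
Column 2: 3.878×0 + 20.82×ρ + (z_c − 3.878 − 20.82)×3.211
The z_c×3.211 term appears on both sides and cancels. Collect the known terms of each column as K = Σ(ρt)_known − 3.211 × (depth of known layers): K_1 = 113.895121 − 3.211×41.767 = −20.218716; K_2 = 0 − 3.211×(3.878 + 20.82) = −79.305278.
Balance: K_1 = K_2 + 20.82×ρ, so ρ = (K_1 − K_2)/20.82 = 59.0866/20.82 = 2.84 g/cm³.

2.84 g/cm³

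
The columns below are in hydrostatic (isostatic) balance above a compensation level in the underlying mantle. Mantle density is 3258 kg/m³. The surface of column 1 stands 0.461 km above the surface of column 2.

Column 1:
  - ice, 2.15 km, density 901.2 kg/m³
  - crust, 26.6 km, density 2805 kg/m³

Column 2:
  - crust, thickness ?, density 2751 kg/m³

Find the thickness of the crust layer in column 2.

Take the compensation level at the base of the deeper column (depth z_c below the surface of column 1) and equate Σ ρ_i t_i down to z_c; mantle fills any gap and the z_c terms cancel.
Column 1: 2.15×901.2 + 26.6×2805 + (z_c − 28.75)×3258
Column 2: 0.461×0 + x×2751 + (z_c − 0.461 − 0 − x)×3258
The z_c×3258 term appears on both sides and cancels. Collect the known terms of each column as K = Σ(ρt)_known − 3258 × (depth of known layers): K_1 = 76550.58 − 3258×28.75 = −17116.92; K_2 = 0 − 3258×(0.461 + 0) = −1501.938.
Balance: K_1 = K_2 − x×(3258 − 2751), so x = (K_2 − K_1)/(3258 − 2751) = 15615/507 = 30.8 km.

30.8 km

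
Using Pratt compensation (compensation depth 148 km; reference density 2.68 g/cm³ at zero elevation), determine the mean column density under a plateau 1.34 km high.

Pratt balance: ρ_ref D = ρ (D + h).
ρ = ρ_ref D/(D + h) = 2.68 × 148 km/(148 km + 1.34 km) = 2.66 g/cm³.

2.66 g/cm³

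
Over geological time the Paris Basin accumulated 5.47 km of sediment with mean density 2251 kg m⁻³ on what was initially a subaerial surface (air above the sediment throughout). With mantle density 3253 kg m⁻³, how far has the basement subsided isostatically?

3.79 km

Subaerial load: s = t ρ_sed / ρ_m = 5.47 km × 2251/3253 = 3.79 km.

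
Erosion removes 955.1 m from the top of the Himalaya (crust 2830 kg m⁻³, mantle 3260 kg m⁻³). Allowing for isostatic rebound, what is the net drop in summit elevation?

Rebound u = e ρ_c/ρ_m = 955.1 m × 2830/3260 = 829.1 m.
Net surface drop = e − u = 955.1 m − 829.1 m = e (ρ_m − ρ_c)/ρ_m = 126 m.

126 m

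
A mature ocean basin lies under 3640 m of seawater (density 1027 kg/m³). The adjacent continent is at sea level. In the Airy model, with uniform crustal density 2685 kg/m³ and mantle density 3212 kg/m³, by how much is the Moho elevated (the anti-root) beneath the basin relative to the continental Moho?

11500 m

Balancing pressure at the compensation depth: replacing crust with seawater at the top is compensated by replacing crust with mantle at the base: d (ρ_c − ρ_w) = a (ρ_m − ρ_c).
a = d (ρ_c − ρ_w)/(ρ_m − ρ_c) = 3640 m × 1658/527 = 11500 m.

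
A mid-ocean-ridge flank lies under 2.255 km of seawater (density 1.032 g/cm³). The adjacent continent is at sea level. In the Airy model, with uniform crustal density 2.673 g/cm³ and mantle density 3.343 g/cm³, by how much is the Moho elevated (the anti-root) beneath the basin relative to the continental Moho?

5.52 km

By Archimedes' principle applied to the lithosphere: replacing crust with seawater at the top is compensated by replacing crust with mantle at the base: d (ρ_c − ρ_w) = a (ρ_m − ρ_c).
a = d (ρ_c − ρ_w)/(ρ_m − ρ_c) = 2.255 km × 1.641/0.67 = 5.52 km.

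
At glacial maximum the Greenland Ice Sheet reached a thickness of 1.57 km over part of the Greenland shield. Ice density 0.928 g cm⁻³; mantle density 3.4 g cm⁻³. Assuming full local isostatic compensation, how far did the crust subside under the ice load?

Isostatic balance requires: the ice load ρ_ice t is balanced by mantle displaced below, ρ_m s.
s = t ρ_ice / ρ_m = 1.57 km × 0.928/3.4 = 0.429 km.

0.429 km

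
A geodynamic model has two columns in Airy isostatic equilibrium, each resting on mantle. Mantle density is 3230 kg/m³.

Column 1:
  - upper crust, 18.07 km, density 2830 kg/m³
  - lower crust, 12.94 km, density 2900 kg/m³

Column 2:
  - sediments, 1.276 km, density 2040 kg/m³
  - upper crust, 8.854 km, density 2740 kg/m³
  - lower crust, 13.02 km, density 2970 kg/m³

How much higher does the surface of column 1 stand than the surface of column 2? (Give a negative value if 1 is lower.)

0.698 km

For any compensation level in the mantle, the mantle terms cancel and isostasy reduces to e = (Σt_1 − Σt_2) − (Σ(ρt)_1 − Σ(ρt)_2) / ρ_m.
Σt_1 = 31.01 km; Σt_2 = 23.15 km; Σ(ρt)_1 = 88664.1; Σ(ρt)_2 = 65532.4 (in km·kg/m³).
e = (31.01 − 23.15) − (88664.1 − 65532.4) / 3230 = 0.698 km.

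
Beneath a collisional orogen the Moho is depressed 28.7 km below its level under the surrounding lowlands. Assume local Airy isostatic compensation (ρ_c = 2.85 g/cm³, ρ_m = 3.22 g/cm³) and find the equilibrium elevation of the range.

3.73 km

In Airy isostatic equilibrium: ρ_c h = (ρ_m − ρ_c) r.
h = r (ρ_m − ρ_c) / ρ_c = 28.7 km × (3.22 − 2.85) / 2.85 = 3.73 km.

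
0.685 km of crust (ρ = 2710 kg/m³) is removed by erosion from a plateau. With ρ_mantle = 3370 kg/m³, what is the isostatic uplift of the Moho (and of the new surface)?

Unloading: uplift u = e ρ_c/ρ_m = 0.685 km × 2710/3370 = 0.551 km.

0.551 km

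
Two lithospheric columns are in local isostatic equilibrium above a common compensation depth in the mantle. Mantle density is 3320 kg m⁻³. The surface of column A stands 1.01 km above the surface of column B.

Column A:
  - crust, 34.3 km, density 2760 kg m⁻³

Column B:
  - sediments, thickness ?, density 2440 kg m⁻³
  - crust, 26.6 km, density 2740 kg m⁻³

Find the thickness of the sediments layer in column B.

Take the compensation level at the base of the deeper column (depth z_c below the surface of column A) and equate Σ ρ_i t_i down to z_c; mantle fills any gap and the z_c terms cancel.
Column A: 34.3×2760 + (z_c − 34.3)×3320
Column B: 1.01×0 + x×2440 + 26.6×2740 + (z_c − 1.01 − 26.6 − x)×3320
The z_c×3320 term appears on both sides and cancels. Collect the known terms of each column as K = Σ(ρt)_known − 3320 × (depth of known layers): K_A = 94668 − 3320×34.3 = −19208; K_B = 72884 − 3320×(1.01 + 26.6) = −18781.2.
Balance: K_A = K_B − x×(3320 − 2440), so x = (K_B − K_A)/(3320 − 2440) = 426.8/880 = 0.485 km.

0.485 km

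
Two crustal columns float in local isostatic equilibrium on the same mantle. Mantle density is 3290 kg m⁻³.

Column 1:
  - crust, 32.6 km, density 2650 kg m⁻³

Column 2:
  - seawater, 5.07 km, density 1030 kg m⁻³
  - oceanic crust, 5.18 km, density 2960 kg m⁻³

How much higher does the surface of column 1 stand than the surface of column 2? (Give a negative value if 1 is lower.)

2.34 km

For any compensation level in the mantle, the mantle terms cancel and isostasy reduces to e = (Σt_1 − Σt_2) − (Σ(ρt)_1 − Σ(ρt)_2) / ρ_m.
Σt_1 = 32.6 km; Σt_2 = 10.25 km; Σ(ρt)_1 = 86390; Σ(ρt)_2 = 20554.9 (in km·kg m⁻³).
e = (32.6 − 10.25) − (86390 − 20554.9) / 3290 = 2.34 km.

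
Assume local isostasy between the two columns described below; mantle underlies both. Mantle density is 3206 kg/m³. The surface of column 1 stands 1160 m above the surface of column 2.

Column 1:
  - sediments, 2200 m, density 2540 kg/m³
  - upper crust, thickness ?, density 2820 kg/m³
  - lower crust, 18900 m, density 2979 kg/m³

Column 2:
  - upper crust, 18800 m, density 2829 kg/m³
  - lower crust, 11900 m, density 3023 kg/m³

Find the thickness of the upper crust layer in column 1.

Take the compensation level at the base of the deeper column (depth z_c below the surface of column 1) and equate Σ ρ_i t_i down to z_c; mantle fills any gap and the z_c terms cancel.
Column 1: 2200×2540 + x×2820 + 18900×2979 + (z_c − 21100 − x)×3206
Column 2: 1160×0 + 18800×2829 + 11900×3023 + (z_c − 1160 − 30700)×3206
The z_c×3206 term appears on both sides and cancels. Collect the known terms of each column as K = Σ(ρt)_known − 3206 × (depth of known layers): K_1 = 61891100 − 3206×21100 = −5755500; K_2 = 89158900 − 3206×(1160 + 30700) = −12984260.
Balance: K_1 − x×(3206 − 2820) = K_2, so x = (K_1 − K_2)/(3206 − 2820) = 7228760/386 = 18700 m.

18700 m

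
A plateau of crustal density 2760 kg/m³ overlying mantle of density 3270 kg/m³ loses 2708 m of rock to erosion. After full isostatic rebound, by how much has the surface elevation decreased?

422 m

Rebound u = e ρ_c/ρ_m = 2708 m × 2760/3270 = 2286 m.
Net surface drop = e − u = 2708 m − 2286 m = e (ρ_m − ρ_c)/ρ_m = 422 m.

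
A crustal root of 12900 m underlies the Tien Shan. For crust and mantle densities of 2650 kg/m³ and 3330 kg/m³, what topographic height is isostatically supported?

In Airy isostatic equilibrium: ρ_c h = (ρ_m − ρ_c) r.
h = r (ρ_m − ρ_c) / ρ_c = 12900 m × (3330 − 2650) / 2650 = 3310 m.

3310 m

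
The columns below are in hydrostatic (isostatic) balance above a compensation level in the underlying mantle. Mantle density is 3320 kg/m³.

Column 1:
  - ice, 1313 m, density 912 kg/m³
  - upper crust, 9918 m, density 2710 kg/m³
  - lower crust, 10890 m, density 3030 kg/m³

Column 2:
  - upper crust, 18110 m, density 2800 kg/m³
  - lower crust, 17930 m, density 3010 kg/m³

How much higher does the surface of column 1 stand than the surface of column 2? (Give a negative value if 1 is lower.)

−785 m

For any compensation level in the mantle, the mantle terms cancel and isostasy reduces to e = (Σt_1 − Σt_2) − (Σ(ρt)_1 − Σ(ρt)_2) / ρ_m.
Σt_1 = 22121 m; Σt_2 = 36040 m; Σ(ρt)_1 = 61071936; Σ(ρt)_2 = 104677300 (in m·kg/m³).
e = (22121 − 36040) − (61071936 − 104677300) / 3320 = −785 m.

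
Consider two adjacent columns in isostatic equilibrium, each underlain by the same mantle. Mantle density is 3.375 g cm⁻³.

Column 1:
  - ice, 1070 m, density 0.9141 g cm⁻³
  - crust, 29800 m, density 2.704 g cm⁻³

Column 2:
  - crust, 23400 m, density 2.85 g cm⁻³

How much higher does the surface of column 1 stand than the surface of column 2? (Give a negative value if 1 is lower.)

3060 m

For any compensation level in the mantle, the mantle terms cancel and isostasy reduces to e = (Σt_1 − Σt_2) − (Σ(ρt)_1 − Σ(ρt)_2) / ρ_m.
Σt_1 = 30870 m; Σt_2 = 23400 m; Σ(ρt)_1 = 81557.287; Σ(ρt)_2 = 66690 (in m·g cm⁻³).
e = (30870 − 23400) − (81557.287 − 66690) / 3.375 = 3060 m.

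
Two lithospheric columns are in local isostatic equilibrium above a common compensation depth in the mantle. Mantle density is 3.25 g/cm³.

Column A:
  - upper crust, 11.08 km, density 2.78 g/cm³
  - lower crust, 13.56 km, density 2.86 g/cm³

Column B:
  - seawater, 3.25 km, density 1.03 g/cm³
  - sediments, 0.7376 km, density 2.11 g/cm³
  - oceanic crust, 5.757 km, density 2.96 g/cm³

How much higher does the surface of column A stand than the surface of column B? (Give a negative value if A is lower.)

0.237 km

For any compensation level in the mantle, the mantle terms cancel and isostasy reduces to e = (Σt_A − Σt_B) − (Σ(ρt)_A − Σ(ρt)_B) / ρ_m.
Σt_A = 24.64 km; Σt_B = 9.7446 km; Σ(ρt)_A = 69.584; Σ(ρt)_B = 21.944556 (in km·g/cm³).
e = (24.64 − 9.7446) − (69.584 − 21.944556) / 3.25 = 0.237 km.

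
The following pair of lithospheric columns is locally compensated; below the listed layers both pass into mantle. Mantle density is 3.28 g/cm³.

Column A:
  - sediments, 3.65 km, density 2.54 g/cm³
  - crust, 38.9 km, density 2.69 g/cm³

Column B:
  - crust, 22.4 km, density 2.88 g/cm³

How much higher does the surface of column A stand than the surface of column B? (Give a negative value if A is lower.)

5.09 km

For any compensation level in the mantle, the mantle terms cancel and isostasy reduces to e = (Σt_A − Σt_B) − (Σ(ρt)_A − Σ(ρt)_B) / ρ_m.
Σt_A = 42.55 km; Σt_B = 22.4 km; Σ(ρt)_A = 113.912; Σ(ρt)_B = 64.512 (in km·g/cm³).
e = (42.55 − 22.4) − (113.912 − 64.512) / 3.28 = 5.09 km.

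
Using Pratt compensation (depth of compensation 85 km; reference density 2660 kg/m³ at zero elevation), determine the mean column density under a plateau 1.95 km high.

2600 kg/m³

Pratt balance: ρ_ref D = ρ (D + h).
ρ = ρ_ref D/(D + h) = 2660 × 85 km/(85 km + 1.95 km) = 2600 kg/m³.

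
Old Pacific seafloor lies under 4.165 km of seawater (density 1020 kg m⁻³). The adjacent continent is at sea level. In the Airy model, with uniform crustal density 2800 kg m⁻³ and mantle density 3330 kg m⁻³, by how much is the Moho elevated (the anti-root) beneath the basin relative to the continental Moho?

14 km

Equating mass per unit area of the two columns: replacing crust with seawater at the top is compensated by replacing crust with mantle at the base: d (ρ_c − ρ_w) = a (ρ_m − ρ_c).
a = d (ρ_c − ρ_w)/(ρ_m − ρ_c) = 4.165 km × 1780/530 = 14 km.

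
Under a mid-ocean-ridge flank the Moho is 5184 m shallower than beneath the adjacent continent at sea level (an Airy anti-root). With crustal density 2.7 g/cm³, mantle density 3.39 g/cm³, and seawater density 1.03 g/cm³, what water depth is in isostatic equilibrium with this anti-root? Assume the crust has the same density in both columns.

Replacing a thickness d of crust by seawater at the top must be balanced by replacing crust with mantle at the base: d (ρ_c − ρ_w) = a (ρ_m − ρ_c).
d = a (ρ_m − ρ_c)/(ρ_c − ρ_w) = 5184 m × 0.69/1.67 = 2140 m.

2140 m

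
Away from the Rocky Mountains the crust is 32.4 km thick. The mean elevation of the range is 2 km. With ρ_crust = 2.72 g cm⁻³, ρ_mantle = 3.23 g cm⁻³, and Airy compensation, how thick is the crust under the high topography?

Root depth r = h ρ_c / (ρ_m − ρ_c) = 2 km × 2.72 / 0.51 = 10.67 km.
Total thickness = T + h + r = 32.4 km + 2 km + 10.67 km = 45.1 km.

45.1 km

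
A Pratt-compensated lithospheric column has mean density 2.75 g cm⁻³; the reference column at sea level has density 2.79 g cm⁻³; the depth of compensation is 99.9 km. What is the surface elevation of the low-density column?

ρ_ref D = ρ (D + h) → h = D (ρ_ref − ρ)/ρ.
h = 99.9 km × (2.79 − 2.75)/2.75 = 1.45 km.

1.45 km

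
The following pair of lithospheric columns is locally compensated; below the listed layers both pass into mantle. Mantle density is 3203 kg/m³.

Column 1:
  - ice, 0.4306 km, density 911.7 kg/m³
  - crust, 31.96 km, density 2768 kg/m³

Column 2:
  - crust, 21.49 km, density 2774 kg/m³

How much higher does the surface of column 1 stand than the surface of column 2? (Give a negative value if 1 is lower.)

For any compensation level in the mantle, the mantle terms cancel and isostasy reduces to e = (Σt_1 − Σt_2) − (Σ(ρt)_1 − Σ(ρt)_2) / ρ_m.
Σt_1 = 32.3906 km; Σt_2 = 21.49 km; Σ(ρt)_1 = 88857.858; Σ(ρt)_2 = 59613.26 (in km·kg/m³).
e = (32.3906 − 21.49) − (88857.858 − 59613.26) / 3203 = 1.77 km.

1.77 km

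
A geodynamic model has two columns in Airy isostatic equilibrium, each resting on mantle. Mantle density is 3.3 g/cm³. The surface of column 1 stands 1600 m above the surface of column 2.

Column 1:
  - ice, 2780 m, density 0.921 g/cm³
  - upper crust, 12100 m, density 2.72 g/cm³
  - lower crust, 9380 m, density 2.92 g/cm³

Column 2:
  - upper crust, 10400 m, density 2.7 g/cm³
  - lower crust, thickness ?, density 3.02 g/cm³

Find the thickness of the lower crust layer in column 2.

Take the compensation level at the base of the deeper column (depth z_c below the surface of column 1) and equate Σ ρ_i t_i down to z_c; mantle fills any gap and the z_c terms cancel.
Column 1: 2780×0.921 + 12100×2.72 + 9380×2.92 + (z_c − 24260)×3.3
Column 2: 1600×0 + 10400×2.7 + x×3.02 + (z_c − 1600 − 10400 − x)×3.3
The z_c×3.3 term appears on both sides and cancels. Collect the known terms of each column as K = Σ(ρt)_known − 3.3 × (depth of known layers): K_1 = 62861.98 − 3.3×24260 = −17196.02; K_2 = 28080 − 3.3×(1600 + 10400) = −11520.
Balance: K_1 = K_2 − x×(3.3 − 3.02), so x = (K_2 − K_1)/(3.3 − 3.02) = 5676.02/0.28 = 20300 m.

20300 m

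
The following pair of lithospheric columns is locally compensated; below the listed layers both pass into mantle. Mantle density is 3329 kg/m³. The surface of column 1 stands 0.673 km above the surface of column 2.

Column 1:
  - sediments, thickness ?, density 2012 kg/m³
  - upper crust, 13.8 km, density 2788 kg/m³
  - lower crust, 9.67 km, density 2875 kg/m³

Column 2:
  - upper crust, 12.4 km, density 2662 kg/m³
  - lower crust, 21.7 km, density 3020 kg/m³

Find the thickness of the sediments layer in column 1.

4.07 km

Take the compensation level at the base of the deeper column (depth z_c below the surface of column 1) and equate Σ ρ_i t_i down to z_c; mantle fills any gap and the z_c terms cancel.
Column 1: x×2012 + 13.8×2788 + 9.67×2875 + (z_c − 23.47 − x)×3329
Column 2: 0.673×0 + 12.4×2662 + 21.7×3020 + (z_c − 0.673 − 34.1)×3329
The z_c×3329 term appears on both sides and cancels. Collect the known terms of each column as K = Σ(ρt)_known − 3329 × (depth of known layers): K_1 = 66275.65 − 3329×23.47 = −11855.98; K_2 = 98542.8 − 3329×(0.673 + 34.1) = −17216.517.
Balance: K_1 − x×(3329 − 2012) = K_2, so x = (K_1 − K_2)/(3329 − 2012) = 5360.54/1317 = 4.07 km.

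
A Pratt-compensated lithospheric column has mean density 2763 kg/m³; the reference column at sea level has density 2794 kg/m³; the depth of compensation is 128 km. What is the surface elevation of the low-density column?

ρ_ref D = ρ (D + h) → h = D (ρ_ref − ρ)/ρ.
h = 128 km × (2794 − 2763)/2763 = 1.44 km.

1.44 km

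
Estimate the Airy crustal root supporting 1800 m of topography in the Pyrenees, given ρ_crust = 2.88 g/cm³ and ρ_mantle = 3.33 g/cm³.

11500 m

Equating mass per unit area of the two columns: the weight of the topography is balanced by the buoyancy of the root, ρ_c h = (ρ_m − ρ_c) r.
r = h · ρ_c / (ρ_m − ρ_c) = 1800 m × 2.88 / (3.33 − 2.88) = 11500 m.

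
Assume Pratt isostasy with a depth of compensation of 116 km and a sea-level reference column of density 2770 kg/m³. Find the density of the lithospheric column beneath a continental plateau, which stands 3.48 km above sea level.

2690 kg/m³

Pratt balance: ρ_ref D = ρ (D + h).
ρ = ρ_ref D/(D + h) = 2770 × 116 km/(116 km + 3.48 km) = 2690 kg/m³.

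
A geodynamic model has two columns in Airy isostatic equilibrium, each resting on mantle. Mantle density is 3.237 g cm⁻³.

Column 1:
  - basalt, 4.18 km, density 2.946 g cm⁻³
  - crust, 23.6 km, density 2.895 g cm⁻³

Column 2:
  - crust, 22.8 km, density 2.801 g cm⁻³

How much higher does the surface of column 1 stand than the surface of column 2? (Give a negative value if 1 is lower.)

For any compensation level in the mantle, the mantle terms cancel and isostasy reduces to e = (Σt_1 − Σt_2) − (Σ(ρt)_1 − Σ(ρt)_2) / ρ_m.
Σt_1 = 27.78 km; Σt_2 = 22.8 km; Σ(ρt)_1 = 80.63628; Σ(ρt)_2 = 63.8628 (in km·g cm⁻³).
e = (27.78 − 22.8) − (80.63628 − 63.8628) / 3.237 = −0.202 km.

−0.202 km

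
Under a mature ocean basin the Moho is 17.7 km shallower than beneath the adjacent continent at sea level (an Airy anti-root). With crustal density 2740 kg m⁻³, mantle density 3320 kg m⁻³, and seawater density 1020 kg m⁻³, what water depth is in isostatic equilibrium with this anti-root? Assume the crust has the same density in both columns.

Replacing a thickness d of crust by seawater at the top must be balanced by replacing crust with mantle at the base: d (ρ_c − ρ_w) = a (ρ_m − ρ_c).
d = a (ρ_m − ρ_c)/(ρ_c − ρ_w) = 17.7 km × 580/1720 = 5.97 km.

5.97 km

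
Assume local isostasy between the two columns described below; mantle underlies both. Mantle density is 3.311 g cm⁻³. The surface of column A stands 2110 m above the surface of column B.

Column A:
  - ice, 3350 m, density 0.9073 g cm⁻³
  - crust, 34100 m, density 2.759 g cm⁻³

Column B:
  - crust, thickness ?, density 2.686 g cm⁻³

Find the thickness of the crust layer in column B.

31800 m

Take the compensation level at the base of the deeper column (depth z_c below the surface of column A) and equate Σ ρ_i t_i down to z_c; mantle fills any gap and the z_c terms cancel.
Column A: 3350×0.9073 + 34100×2.759 + (z_c − 37450)×3.311
Column B: 2110×0 + x×2.686 + (z_c − 2110 − 0 − x)×3.311
The z_c×3.311 term appears on both sides and cancels. Collect the known terms of each column as K = Σ(ρt)_known − 3.311 × (depth of known layers): K_A = 97121.355 − 3.311×37450 = −26875.595; K_B = 0 − 3.311×(2110 + 0) = −6986.21.
Balance: K_A = K_B − x×(3.311 − 2.686), so x = (K_B − K_A)/(3.311 − 2.686) = 19889.4/0.625 = 31800 m.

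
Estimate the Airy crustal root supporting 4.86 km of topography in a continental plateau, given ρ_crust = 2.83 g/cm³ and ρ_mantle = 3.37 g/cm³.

By Archimedes' principle applied to the lithosphere: the weight of the topography is balanced by the buoyancy of the root, ρ_c h = (ρ_m − ρ_c) r.
r = h · ρ_c / (ρ_m − ρ_c) = 4.86 km × 2.83 / (3.37 − 2.83) = 25.5 km.

25.5 km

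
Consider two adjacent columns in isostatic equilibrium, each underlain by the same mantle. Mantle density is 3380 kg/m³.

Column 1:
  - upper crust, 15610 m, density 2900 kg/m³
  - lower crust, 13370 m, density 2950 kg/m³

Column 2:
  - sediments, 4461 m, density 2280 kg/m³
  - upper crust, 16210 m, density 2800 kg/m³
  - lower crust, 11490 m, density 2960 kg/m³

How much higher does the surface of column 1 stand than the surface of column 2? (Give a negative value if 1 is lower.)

For any compensation level in the mantle, the mantle terms cancel and isostasy reduces to e = (Σt_1 − Σt_2) − (Σ(ρt)_1 − Σ(ρt)_2) / ρ_m.
Σt_1 = 28980 m; Σt_2 = 32161 m; Σ(ρt)_1 = 84710500; Σ(ρt)_2 = 89569480 (in m·kg/m³).
e = (28980 − 32161) − (84710500 − 89569480) / 3380 = −1740 m.

−1740 m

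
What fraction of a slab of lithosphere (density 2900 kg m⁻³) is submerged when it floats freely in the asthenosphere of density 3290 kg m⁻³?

Submerged fraction = ρ_obj/ρ_fluid = 2900/3290 = 88.1%.

88.1%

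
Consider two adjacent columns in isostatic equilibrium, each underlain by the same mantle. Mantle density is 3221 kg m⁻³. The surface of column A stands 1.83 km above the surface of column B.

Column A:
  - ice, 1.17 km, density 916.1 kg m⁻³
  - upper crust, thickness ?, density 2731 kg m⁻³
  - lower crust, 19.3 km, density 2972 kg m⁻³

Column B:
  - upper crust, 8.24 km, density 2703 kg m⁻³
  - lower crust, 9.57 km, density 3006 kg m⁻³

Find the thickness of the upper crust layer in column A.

9.63 km

Take the compensation level at the base of the deeper column (depth z_c below the surface of column A) and equate Σ ρ_i t_i down to z_c; mantle fills any gap and the z_c terms cancel.
Column A: 1.17×916.1 + x×2731 + 19.3×2972 + (z_c − 20.47 − x)×3221
Column B: 1.83×0 + 8.24×2703 + 9.57×3006 + (z_c − 1.83 − 17.81)×3221
The z_c×3221 term appears on both sides and cancels. Collect the known terms of each column as K = Σ(ρt)_known − 3221 × (depth of known layers): K_A = 58431.437 − 3221×20.47 = −7502.433; K_B = 51040.14 − 3221×(1.83 + 17.81) = −12220.3.
Balance: K_A − x×(3221 − 2731) = K_B, so x = (K_A − K_B)/(3221 − 2731) = 4717.87/490 = 9.63 km.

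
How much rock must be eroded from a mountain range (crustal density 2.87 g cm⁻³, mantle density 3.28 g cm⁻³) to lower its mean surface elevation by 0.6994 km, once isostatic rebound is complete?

5.6 km

Net drop Δ = e − u = e − e ρ_c/ρ_m = e (ρ_m − ρ_c)/ρ_m.
e = Δ ρ_m/(ρ_m − ρ_c) = 0.6994 km × 3.28/0.41 = 5.6 km.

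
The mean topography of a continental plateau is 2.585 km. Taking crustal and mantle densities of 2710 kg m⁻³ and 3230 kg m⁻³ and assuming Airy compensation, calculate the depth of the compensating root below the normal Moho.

13.5 km

In Airy isostatic equilibrium: the weight of the topography is balanced by the buoyancy of the root, ρ_c h = (ρ_m − ρ_c) r.
r = h · ρ_c / (ρ_m − ρ_c) = 2.585 km × 2710 / (3230 − 2710) = 13.5 km.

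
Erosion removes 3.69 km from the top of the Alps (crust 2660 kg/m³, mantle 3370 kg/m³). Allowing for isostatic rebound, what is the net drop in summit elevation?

0.777 km

Rebound u = e ρ_c/ρ_m = 3.69 km × 2660/3370 = 2.913 km.
Net surface drop = e − u = 3.69 km − 2.913 km = e (ρ_m − ρ_c)/ρ_m = 0.777 km.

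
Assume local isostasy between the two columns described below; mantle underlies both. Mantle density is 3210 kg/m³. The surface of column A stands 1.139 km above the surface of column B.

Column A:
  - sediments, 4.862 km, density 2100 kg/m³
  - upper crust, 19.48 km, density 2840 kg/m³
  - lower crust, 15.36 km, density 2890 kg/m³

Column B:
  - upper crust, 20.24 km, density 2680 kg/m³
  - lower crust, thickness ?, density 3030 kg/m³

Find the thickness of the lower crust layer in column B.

17.4 km

Take the compensation level at the base of the deeper column (depth z_c below the surface of column A) and equate Σ ρ_i t_i down to z_c; mantle fills any gap and the z_c terms cancel.
Column A: 4.862×2100 + 19.48×2840 + 15.36×2890 + (z_c − 39.702)×3210
Column B: 1.139×0 + 20.24×2680 + x×3030 + (z_c − 1.139 − 20.24 − x)×3210
The z_c×3210 term appears on both sides and cancels. Collect the known terms of each column as K = Σ(ρt)_known − 3210 × (depth of known layers): K_A = 109923.8 − 3210×39.702 = −17519.62; K_B = 54243.2 − 3210×(1.139 + 20.24) = −14383.39.
Balance: K_A = K_B − x×(3210 − 3030), so x = (K_B − K_A)/(3210 − 3030) = 3136.23/180 = 17.4 km.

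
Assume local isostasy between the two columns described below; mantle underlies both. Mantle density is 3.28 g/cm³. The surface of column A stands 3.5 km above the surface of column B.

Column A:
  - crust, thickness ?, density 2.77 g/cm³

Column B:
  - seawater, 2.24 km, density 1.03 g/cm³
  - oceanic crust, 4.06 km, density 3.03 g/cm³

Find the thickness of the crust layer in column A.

34.4 km

Take the compensation level at the base of the deeper column (depth z_c below the surface of column A) and equate Σ ρ_i t_i down to z_c; mantle fills any gap and the z_c terms cancel.
Column A: x×2.77 + (z_c − 0 − x)×3.28
Column B: 3.5×0 + 2.24×1.03 + 4.06×3.03 + (z_c − 3.5 − 6.3)×3.28
The z_c×3.28 term appears on both sides and cancels. Collect the known terms of each column as K = Σ(ρt)_known − 3.28 × (depth of known layers): K_A = 0 − 3.28×0 = 0; K_B = 14.609 − 3.28×(3.5 + 6.3) = −17.535.
Balance: K_A − x×(3.28 − 2.77) = K_B, so x = (K_A − K_B)/(3.28 − 2.77) = 17.535/0.51 = 34.4 km.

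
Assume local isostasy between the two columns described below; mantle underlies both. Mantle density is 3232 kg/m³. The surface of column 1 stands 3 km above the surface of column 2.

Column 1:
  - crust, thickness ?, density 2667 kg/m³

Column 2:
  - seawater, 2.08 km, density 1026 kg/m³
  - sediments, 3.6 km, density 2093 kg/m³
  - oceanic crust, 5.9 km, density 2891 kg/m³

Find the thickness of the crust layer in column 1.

36.1 km

Take the compensation level at the base of the deeper column (depth z_c below the surface of column 1) and equate Σ ρ_i t_i down to z_c; mantle fills any gap and the z_c terms cancel.
Column 1: x×2667 + (z_c − 0 − x)×3232
Column 2: 3×0 + 2.08×1026 + 3.6×2093 + 5.9×2891 + (z_c − 3 − 11.58)×3232
The z_c×3232 term appears on both sides and cancels. Collect the known terms of each column as K = Σ(ρt)_known − 3232 × (depth of known layers): K_1 = 0 − 3232×0 = 0; K_2 = 26725.78 − 3232×(3 + 11.58) = −20396.78.
Balance: K_1 − x×(3232 − 2667) = K_2, so x = (K_1 − K_2)/(3232 − 2667) = 20396.8/565 = 36.1 km.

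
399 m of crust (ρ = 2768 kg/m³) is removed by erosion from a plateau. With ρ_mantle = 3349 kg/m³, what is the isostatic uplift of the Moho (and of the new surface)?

330 m

Unloading: uplift u = e ρ_c/ρ_m = 399 m × 2768/3349 = 330 m.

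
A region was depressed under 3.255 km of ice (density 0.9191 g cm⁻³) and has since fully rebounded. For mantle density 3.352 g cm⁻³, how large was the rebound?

Removing the load lets mantle flow back in; uplift u satisfies ρ_ice t = ρ_m u.
u = t ρ_ice/ρ_m = 3.255 km × 0.9191/3.352 = 0.893 km.

0.893 km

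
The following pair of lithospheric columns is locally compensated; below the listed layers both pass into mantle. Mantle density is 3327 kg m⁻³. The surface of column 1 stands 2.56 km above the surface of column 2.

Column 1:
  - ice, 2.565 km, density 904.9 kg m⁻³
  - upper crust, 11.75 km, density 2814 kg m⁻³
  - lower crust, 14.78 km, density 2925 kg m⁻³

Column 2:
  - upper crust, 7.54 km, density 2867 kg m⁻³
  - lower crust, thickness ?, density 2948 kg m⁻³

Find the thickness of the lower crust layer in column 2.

Take the compensation level at the base of the deeper column (depth z_c below the surface of column 1) and equate Σ ρ_i t_i down to z_c; mantle fills any gap and the z_c terms cancel.
Column 1: 2.565×904.9 + 11.75×2814 + 14.78×2925 + (z_c − 29.095)×3327
Column 2: 2.56×0 + 7.54×2867 + x×2948 + (z_c − 2.56 − 7.54 − x)×3327
The z_c×3327 term appears on both sides and cancels. Collect the known terms of each column as K = Σ(ρt)_known − 3327 × (depth of known layers): K_1 = 78617.0685 − 3327×29.095 = −18181.9965; K_2 = 21617.18 − 3327×(2.56 + 7.54) = −11985.52.
Balance: K_1 = K_2 − x×(3327 − 2948), so x = (K_2 − K_1)/(3327 − 2948) = 6196.48/379 = 16.3 km.

16.3 km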